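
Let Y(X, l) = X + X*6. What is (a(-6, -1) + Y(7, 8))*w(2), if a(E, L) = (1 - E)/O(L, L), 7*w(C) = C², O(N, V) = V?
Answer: 24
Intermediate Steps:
w(C) = C²/7
a(E, L) = (1 - E)/L
Y(X, l) = 7*X (Y(X, l) = X + 6*X = 7*X)
(a(-6, -1) + Y(7, 8))*w(2) = ((1 - 1*(-6))/(-1) + 7*7)*((⅐)*2²) = (-(1 + 6) + 49)*((⅐)*4) = (-1*7 + 49)*(4/7) = (-7 + 49)*(4/7) = 42*(4/7) = 24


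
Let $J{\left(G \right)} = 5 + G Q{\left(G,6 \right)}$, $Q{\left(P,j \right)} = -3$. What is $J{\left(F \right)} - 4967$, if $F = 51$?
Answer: $-5115$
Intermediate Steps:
$J{\left(G \right)} = 5 - 3 G$ ($J{\left(G \right)} = 5 + G \left(-3\right) = 5 - 3 G$)
$J{\left(F \right)} - 4967 = \left(5 - 153\right) - 4967 = -148 - 4967 = -5115$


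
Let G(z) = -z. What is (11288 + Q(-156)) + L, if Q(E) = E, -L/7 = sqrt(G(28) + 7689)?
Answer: 11132 - 7*sqrt(7661) ≈ 10519.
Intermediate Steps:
L = -7*sqrt(7661) (L = -7*sqrt(-1*28 + 7689) = -7*sqrt(-28 + 7689) = -7*sqrt(7661) ≈ -612.69)
(11288 + Q(-156)) + L = (11288 - 156) - 7*sqrt(7661) = 11132 - 7*sqrt(7661)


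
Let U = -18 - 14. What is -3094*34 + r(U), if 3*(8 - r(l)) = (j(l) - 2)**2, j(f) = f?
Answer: -316720/3 ≈ -1.0557e+5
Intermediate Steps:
U = -32
r(l) = 8 - (-2 + l)**2/3 (r(l) = 8 - (l - 2)**2/3 = 8 - (-2 + l)**2/3)
-3094*34 + r(U) = -3094*34 + (8 - (-2 - 32)**2/3) = -1547*68 + (8 - 1/3*(-34)**2) = -105196 + (8 - 1/3*1156) = -105196 + (8 - 1156/3) = -105196 - 1132/3 = -316720/3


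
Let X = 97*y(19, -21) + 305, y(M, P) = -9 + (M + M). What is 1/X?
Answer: 1/3118 ≈ 0.00032072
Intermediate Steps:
y(M, P) = -9 + 2*M
X = 3118 (X = 97*(-9 + 2*19) + 305 = 97*(-9 + 38) + 305 = 97*29 + 305 = 2813 + 305 = 3118)
1/X = 1/3118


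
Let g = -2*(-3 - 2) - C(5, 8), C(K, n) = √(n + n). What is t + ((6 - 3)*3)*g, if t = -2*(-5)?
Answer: 64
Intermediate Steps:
t = 10
C(K, n) = √2*√n (C(K, n) = √(2*n) = √2*√n)
g = 6 (g = -2*(-3 - 2) - √2*√8 = -2*(-5) - √2*2*√2 = 10 - 1*4 = 10 - 4 = 6)
t + ((6 - 3)*3)*g = 10 + ((6 - 3)*3)*6 = 10 + (3*3)*6 = 10 + 9*6 = 10 + 54 = 64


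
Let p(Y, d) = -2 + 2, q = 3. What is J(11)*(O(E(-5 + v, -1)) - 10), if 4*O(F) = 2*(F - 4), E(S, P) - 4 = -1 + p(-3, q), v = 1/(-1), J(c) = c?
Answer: -231/2 ≈ -115.50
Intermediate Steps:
p(Y, d) = 0
v = -1
E(S, P) = 3 (E(S, P) = 4 + (-1 + 0) = 4 - 1 = 3)
O(F) = -2 + F/2 (O(F) = (2*(F - 4))/4 = (2*(-4 + F))/4 = (-8 + 2*F)/4 = -2 + F/2)
J(11)*(O(E(-5 + v, -1)) - 10) = 11*((-2 + (½)*3) - 10) = 11*((-2 + 3/2) - 10) = 11*(-½ - 10) = 11*(-21/2) = -231/2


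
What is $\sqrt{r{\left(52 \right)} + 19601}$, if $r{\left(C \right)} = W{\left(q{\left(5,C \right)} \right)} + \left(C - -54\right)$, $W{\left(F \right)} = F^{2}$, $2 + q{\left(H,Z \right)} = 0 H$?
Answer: $\sqrt{19711} \approx 140.4$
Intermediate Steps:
$q{\left(H,Z \right)} = -2$ ($q{\left(H,Z \right)} = -2 + 0 H = -2 + 0 = -2$)
$r{\left(C \right)} = 58 + C$ ($r{\left(C \right)} = \left(-2\right)^{2} + \left(C - -54\right) = 4 + \left(C + 54\right) = 4 + \left(54 + C\right) = 58 + C$)
$\sqrt{r{\left(52 \right)} + 19601} = \sqrt{\left(58 + 52\right) + 19601} = \sqrt{110 + 19601} = \sqrt{19711}$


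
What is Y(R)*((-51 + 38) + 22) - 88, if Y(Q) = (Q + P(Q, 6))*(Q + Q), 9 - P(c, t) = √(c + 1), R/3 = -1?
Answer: -412 + 54*I*√2 ≈ -412.0 + 76.368*I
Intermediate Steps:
R = -3 (R = 3*(-1) = -3)
P(c, t) = 9 - √(1 + c) (P(c, t) = 9 - √(c + 1) = 9 - √(1 + c))
Y(Q) = 2*Q*(9 + Q - √(1 + Q)) (Y(Q) = (Q + (9 - √(1 + Q)))*(Q + Q) = (9 + Q - √(1 + Q))*(2*Q) = 2*Q*(9 + Q - √(1 + Q)))
Y(R)*((-51 + 38) + 22) - 88 = (2*(-3)*(9 - 3 - √(1 - 3)))*((-51 + 38) + 22) - 88 = (2*(-3)*(9 - 3 - √(-2)))*(-13 + 22) - 88 = (2*(-3)*(9 - 3 - I*√2))*9 - 88 = (2*(-3)*(6 - I*√2))*9 - 88 = (-36 + 6*I*√2)*9 - 88 = (-324 + 54*I*√2) - 88 = -412 + 54*I*√2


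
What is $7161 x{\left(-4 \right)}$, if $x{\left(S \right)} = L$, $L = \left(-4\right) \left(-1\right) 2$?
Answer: $57288$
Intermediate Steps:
$L = 8$ ($L = 4 \cdot 2 = 8$)
$x{\left(S \right)} = 8$
$7161 x{\left(-4 \right)} = 7161 \cdot 8 = 57288$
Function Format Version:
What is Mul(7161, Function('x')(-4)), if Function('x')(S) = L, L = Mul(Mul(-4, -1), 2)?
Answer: 57288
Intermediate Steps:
L = 8 (L = Mul(4, 2) = 8)
Function('x')(S) = 8
Mul(7161, Function('x')(-4)) = Mul(7161, 8) = 57288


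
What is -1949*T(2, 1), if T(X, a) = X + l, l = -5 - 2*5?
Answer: 25337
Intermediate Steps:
l = -15 (l = -5 - 10 = -15)
T(X, a) = -15 + X (T(X, a) = X - 15 = -15 + X)
-1949*T(2, 1) = -1949*(-15 + 2) = -1949*(-13) = 25337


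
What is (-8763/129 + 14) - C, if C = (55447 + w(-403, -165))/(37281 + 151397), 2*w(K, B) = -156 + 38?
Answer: -219962983/4056577 ≈ -54.224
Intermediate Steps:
w(K, B) = -59 (w(K, B) = (-156 + 38)/2 = (½)*(-118) = -59)
C = 27694/94339 (C = (55447 - 59)/(37281 + 151397) = 55388/188678 = 55388*(1/188678) = 27694/94339 ≈ 0.29356)
(-8763/129 + 14) - C = (-8763/129 + 14) - 1*27694/94339 = (-8763/129 + 14) - 27694/94339 = (-127*23/43 + 14) - 27694/94339 = (-2921/43 + 14) - 27694/94339 = -2319/43 - 27694/94339 = -219962983/4056577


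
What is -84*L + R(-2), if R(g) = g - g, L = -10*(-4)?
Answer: -3360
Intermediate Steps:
L = 40
R(g) = 0
-84*L + R(-2) = -84*40 + 0 = -3360 + 0 = -3360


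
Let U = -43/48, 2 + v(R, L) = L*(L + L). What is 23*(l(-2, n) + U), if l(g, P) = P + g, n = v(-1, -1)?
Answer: -3197/48 ≈ -66.604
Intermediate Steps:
v(R, L) = -2 + 2*L**2 (v(R, L) = -2 + L*(L + L) = -2 + L*(2*L) = -2 + 2*L**2)
n = 0 (n = -2 + 2*(-1)**2 = -2 + 2*1 = -2 + 2 = 0)
U = -43/48 (U = -43*1/48 = -43/48 ≈ -0.89583)
23*(l(-2, n) + U) = 23*((0 - 2) - 43/48) = 23*(-2 - 43/48) = 23*(-139/48) = -3197/48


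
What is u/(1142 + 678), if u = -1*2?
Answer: -1/910 ≈ -0.0010989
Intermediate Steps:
u = -2
u/(1142 + 678) = -2/(1142 + 678) = -2/1820 = (1/1820)*(-2) = -1/910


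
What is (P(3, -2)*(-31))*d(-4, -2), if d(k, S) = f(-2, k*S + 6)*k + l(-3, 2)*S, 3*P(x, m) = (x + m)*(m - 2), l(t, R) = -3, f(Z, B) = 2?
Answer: -248/3 ≈ -82.667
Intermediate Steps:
P(x, m) = (-2 + m)*(m + x)/3 (P(x, m) = ((x + m)*(m - 2))/3 = ((m + x)*(-2 + m))/3 = ((-2 + m)*(m + x))/3 = (-2 + m)*(m + x)/3)
d(k, S) = -3*S + 2*k (d(k, S) = 2*k - 3*S = -3*S + 2*k)
(P(3, -2)*(-31))*d(-4, -2) = ((-⅔*(-2) - ⅔*3 + (⅓)*(-2)² + (⅓)*(-2)*3)*(-31))*(-3*(-2) + 2*(-4)) = ((4/3 - 2 + (⅓)*4 - 2)*(-31))*(6 - 8) = ((4/3 - 2 + 4/3 - 2)*(-31))*(-2) = -4/3*(-31)*(-2) = (124/3)*(-2) = -248/3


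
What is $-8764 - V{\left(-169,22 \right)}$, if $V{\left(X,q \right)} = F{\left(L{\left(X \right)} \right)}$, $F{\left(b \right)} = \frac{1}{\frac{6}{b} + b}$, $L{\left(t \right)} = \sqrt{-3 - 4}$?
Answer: $-8764 + i \sqrt{7} \approx -8764.0 + 2.6458 i$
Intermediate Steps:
$L{\left(t \right)} = i \sqrt{7}$ ($L{\left(t \right)} = \sqrt{-7} = i \sqrt{7}$)
$F{\left(b \right)} = \frac{1}{b + \frac{6}{b}}$
$V{\left(X,q \right)} = - i \sqrt{7}$ ($V{\left(X,q \right)} = \frac{i \sqrt{7}}{6 + \left(i \sqrt{7}\right)^{2}} = \frac{i \sqrt{7}}{6 - 7} = \frac{i \sqrt{7}}{-1} = i \sqrt{7} \left(-1\right) = - i \sqrt{7}$)
$-8764 - V{\left(-169,22 \right)} = -8764 - - i \sqrt{7} = -8764 + i \sqrt{7}$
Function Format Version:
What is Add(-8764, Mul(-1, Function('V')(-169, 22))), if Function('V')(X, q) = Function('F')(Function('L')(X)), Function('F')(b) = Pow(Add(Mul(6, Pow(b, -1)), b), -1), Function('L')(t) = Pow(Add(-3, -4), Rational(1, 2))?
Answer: Add(-8764, Mul(I, Pow(7, Rational(1, 2)))) ≈ Add(-8764.0, Mul(2.6458, I))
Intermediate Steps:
Function('L')(t) = Mul(I, Pow(7, Rational(1, 2))) (Function('L')(t) = Pow(-7, Rational(1, 2)) = Mul(I, Pow(7, Rational(1, 2))))
Function('F')(b) = Pow(Add(b, Mul(6, Pow(b, -1))), -1)
Function('V')(X, q) = Mul(-1, I, Pow(7, Rational(1, 2))) (Function('V')(X, q) = Mul(Mul(I, Pow(7, Rational(1, 2))), Pow(Add(6, Pow(Mul(I, Pow(7, Rational(1, 2))), 2)), -1)) = Mul(Mul(I, Pow(7, Rational(1, 2))), Pow(Add(6, -7), -1)) = Mul(Mul(I, Pow(7, Rational(1, 2))), Pow(-1, -1)) = Mul(Mul(I, Pow(7, Rational(1, 2))), -1) = Mul(-1, I, Pow(7, Rational(1, 2))))
Add(-8764, Mul(-1, Function('V')(-169, 22))) = Add(-8764, Mul(-1, Mul(-1, I, Pow(7, Rational(1, 2))))) = Add(-8764, Mul(I, Pow(7, Rational(1, 2))))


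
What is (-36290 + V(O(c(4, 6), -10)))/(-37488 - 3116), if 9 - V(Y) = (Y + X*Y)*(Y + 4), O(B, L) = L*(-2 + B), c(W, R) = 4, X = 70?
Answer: 59001/40604 ≈ 1.4531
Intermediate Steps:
V(Y) = 9 - 71*Y*(4 + Y) (V(Y) = 9 - (Y + 70*Y)*(Y + 4) = 9 - 71*Y*(4 + Y))
(-36290 + V(O(c(4, 6), -10)))/(-37488 - 3116) = (-36290 + (9 - (-2840)*(-2 + 4) - 71*100*(-2 + 4)²))/(-37488 - 3116) = (-36290 + (9 - (-2840)*2 - 71*(-10*2)²))/(-40604) = (-36290 + (9 - 284*(-20) - 71*(-20)²))*(-1/40604) = (-36290 + (9 + 5680 - 71*400))*(-1/40604) = (-36290 + (9 + 5680 - 28400))*(-1/40604) = (-36290 - 22711)*(-1/40604) = -59001*(-1/40604) = 59001/40604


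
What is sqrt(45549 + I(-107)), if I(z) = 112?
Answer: sqrt(45661) ≈ 213.68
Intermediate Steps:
sqrt(45549 + I(-107)) = sqrt(45549 + 112) = sqrt(45661)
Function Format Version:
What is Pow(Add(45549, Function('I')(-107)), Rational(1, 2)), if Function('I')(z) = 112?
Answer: Pow(45661, Rational(1, 2)) ≈ 213.68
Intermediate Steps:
Pow(Add(45549, Function('I')(-107)), Rational(1, 2)) = Pow(Add(45549, 112), Rational(1, 2)) = Pow(45661, Rational(1, 2))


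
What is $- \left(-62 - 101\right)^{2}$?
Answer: $-26569$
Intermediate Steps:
$- \left(-62 - 101\right)^{2} = - \left(-163\right)^{2} = \left(-1\right) 26569 = -26569$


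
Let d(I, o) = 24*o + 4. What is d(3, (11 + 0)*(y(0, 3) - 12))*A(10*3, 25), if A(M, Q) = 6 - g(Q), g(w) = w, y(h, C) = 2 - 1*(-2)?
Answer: 40052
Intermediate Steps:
y(h, C) = 4 (y(h, C) = 2 + 2 = 4)
A(M, Q) = 6 - Q
d(I, o) = 4 + 24*o
d(3, (11 + 0)*(y(0, 3) - 12))*A(10*3, 25) = (4 + 24*((11 + 0)*(4 - 12)))*(6 - 1*25) = (4 + 24*(11*(-8)))*(6 - 25) = (4 + 24*(-88))*(-19) = (4 - 2112)*(-19) = -2108*(-19) = 40052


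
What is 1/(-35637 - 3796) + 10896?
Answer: 429661967/39433 ≈ 10896.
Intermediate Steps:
1/(-35637 - 3796) + 10896 = 1/(-39433) + 10896 = -1/39433 + 10896 = 429661967/39433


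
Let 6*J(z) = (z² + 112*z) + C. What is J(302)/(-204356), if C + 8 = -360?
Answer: -31165/306534 ≈ -0.10167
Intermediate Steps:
C = -368 (C = -8 - 360 = -368)
J(z) = -184/3 + z²/6 + 56*z/3 (J(z) = ((z² + 112*z) - 368)/6 = (-368 + z² + 112*z)/6 = -184/3 + z²/6 + 56*z/3)
J(302)/(-204356) = (-184/3 + (⅙)*302² + (56/3)*302)/(-204356) = (-184/3 + (⅙)*91204 + 16912/3)*(-1/204356) = (-184/3 + 45602/3 + 16912/3)*(-1/204356) = (62330/3)*(-1/204356) = -31165/306534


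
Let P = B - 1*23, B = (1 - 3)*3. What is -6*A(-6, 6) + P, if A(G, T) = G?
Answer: 7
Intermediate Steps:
B = -6 (B = -2*3 = -6)
P = -29 (P = -6 - 1*23 = -6 - 23 = -29)
-6*A(-6, 6) + P = -6*(-6) - 29 = 36 - 29 = 7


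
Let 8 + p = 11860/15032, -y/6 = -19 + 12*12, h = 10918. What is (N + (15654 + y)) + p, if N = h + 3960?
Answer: 111893657/3758 ≈ 29775.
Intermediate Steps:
y = -750 (y = -6*(-19 + 12*12) = -6*(-19 + 144) = -6*125 = -750)
p = -27099/3758 (p = -8 + 11860/15032 = -8 + 11860*(1/15032) = -8 + 2965/3758 = -27099/3758 ≈ -7.2110)
N = 14878 (N = 10918 + 3960 = 14878)
(N + (15654 + y)) + p = (14878 + (15654 - 750)) - 27099/3758 = (14878 + 14904) - 27099/3758 = 29782 - 27099/3758 = 111893657/3758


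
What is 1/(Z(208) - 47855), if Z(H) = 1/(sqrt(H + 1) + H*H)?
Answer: -89573720177121/4286550377005726736 + sqrt(209)/4286550377005726736 ≈ -2.0896e-5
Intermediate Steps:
Z(H) = 1/(H**2 + sqrt(1 + H)) (Z(H) = 1/(sqrt(1 + H) + H**2) = 1/(H**2 + sqrt(1 + H)))
1/(Z(208) - 47855) = 1/(1/(208**2 + sqrt(1 + 208)) - 47855) = 1/(1/(43264 + sqrt(209)) - 47855) = 1/(-47855 + 1/(43264 + sqrt(209)))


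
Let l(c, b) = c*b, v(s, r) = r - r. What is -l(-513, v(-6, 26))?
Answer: 0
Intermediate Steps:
v(s, r) = 0
l(c, b) = b*c
-l(-513, v(-6, 26)) = -0*(-513) = -1*0 = 0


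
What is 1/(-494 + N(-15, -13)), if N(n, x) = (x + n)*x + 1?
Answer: -1/129 ≈ -0.0077519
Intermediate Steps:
N(n, x) = 1 + x*(n + x) (N(n, x) = (n + x)*x + 1 = x*(n + x) + 1 = 1 + x*(n + x))
1/(-494 + N(-15, -13)) = 1/(-494 + (1 + (-13)² - 15*(-13))) = 1/(-494 + (1 + 169 + 195)) = 1/(-494 + 365) = 1/(-129) = -1/129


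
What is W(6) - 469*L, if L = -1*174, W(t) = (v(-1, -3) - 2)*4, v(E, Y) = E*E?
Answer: 81602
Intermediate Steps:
v(E, Y) = E²
W(t) = -4 (W(t) = ((-1)² - 2)*4 = (1 - 2)*4 = -1*4 = -4)
L = -174
W(6) - 469*L = -4 - 469*(-174) = -4 + 81606 = 81602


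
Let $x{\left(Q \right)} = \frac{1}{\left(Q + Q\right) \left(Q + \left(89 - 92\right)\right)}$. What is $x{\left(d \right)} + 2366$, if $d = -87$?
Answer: $\frac{37051561}{15660} \approx 2366.0$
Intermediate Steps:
$x{\left(Q \right)} = \frac{1}{2 Q \left(-3 + Q\right)}$ ($x{\left(Q \right)} = \frac{1}{2 Q \left(Q - 3\right)} = \frac{1}{2 Q \left(-3 + Q\right)}$)
$x{\left(d \right)} + 2366 = \frac{1}{2 \left(-87\right) \left(-3 - 87\right)} + 2366 = \frac{1}{2} \left(- \frac{1}{87}\right) \frac{1}{-90} + 2366 = \frac{1}{2} \left(- \frac{1}{87}\right) \left(- \frac{1}{90}\right) + 2366 = \frac{1}{15660} + 2366 = \frac{37051561}{15660}$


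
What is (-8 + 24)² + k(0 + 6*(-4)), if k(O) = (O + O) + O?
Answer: 184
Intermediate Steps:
k(O) = 3*O (k(O) = 2*O + O = 3*O)
(-8 + 24)² + k(0 + 6*(-4)) = (-8 + 24)² + 3*(0 + 6*(-4)) = 16² + 3*(0 - 24) = 256 + 3*(-24) = 256 - 72 = 184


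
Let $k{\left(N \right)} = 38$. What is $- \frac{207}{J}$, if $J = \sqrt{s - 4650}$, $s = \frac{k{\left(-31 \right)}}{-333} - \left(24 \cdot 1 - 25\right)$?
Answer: $\frac{621 i \sqrt{1169015}}{221165} \approx 3.0359 i$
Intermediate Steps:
$s = \frac{295}{333}$ ($s = \frac{38}{-333} - \left(24 \cdot 1 - 25\right) = 38 \left(- \frac{1}{333}\right) - \left(24 - 25\right) = - \frac{38}{333} - -1 = - \frac{38}{333} + 1 = \frac{295}{333} \approx 0.88589$)
$J = \frac{7 i \sqrt{1169015}}{111}$ ($J = \sqrt{\frac{295}{333} - 4650} = \sqrt{- \frac{1548155}{333}} = \frac{7 i \sqrt{1169015}}{111} \approx 68.184 i$)
$- \frac{207}{J} = - \frac{207}{\frac{7}{111} i \sqrt{1169015}} = - 207 \left(- \frac{3 i \sqrt{1169015}}{221165}\right) = \frac{621 i \sqrt{1169015}}{221165}$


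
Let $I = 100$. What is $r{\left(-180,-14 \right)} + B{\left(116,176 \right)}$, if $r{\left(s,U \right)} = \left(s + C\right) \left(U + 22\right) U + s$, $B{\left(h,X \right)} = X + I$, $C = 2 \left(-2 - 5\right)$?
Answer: $21824$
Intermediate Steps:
$C = -14$ ($C = 2 \left(-7\right) = -14$)
$B{\left(h,X \right)} = 100 + X$ ($B{\left(h,X \right)} = X + 100 = 100 + X$)
$r{\left(s,U \right)} = s + U \left(-14 + s\right) \left(22 + U\right)$ ($r{\left(s,U \right)} = \left(s - 14\right) \left(U + 22\right) U + s = \left(-14 + s\right) \left(22 + U\right) U + s = U \left(-14 + s\right) \left(22 + U\right) + s = s + U \left(-14 + s\right) \left(22 + U\right)$)
$r{\left(-180,-14 \right)} + B{\left(116,176 \right)} = \left(-180 - -4312 - 14 \left(-14\right)^{2} - 180 \left(-14\right)^{2} + 22 \left(-14\right) \left(-180\right)\right) + \left(100 + 176\right) = \left(-180 + 4312 - 2744 - 35280 + 55440\right) + 276 = 21548 + 276 = 21824$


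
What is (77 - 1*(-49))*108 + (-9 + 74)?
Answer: 13673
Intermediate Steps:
(77 - 1*(-49))*108 + (-9 + 74) = (77 + 49)*108 + 65 = 126*108 + 65 = 13608 + 65 = 13673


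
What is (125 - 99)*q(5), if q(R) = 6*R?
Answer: 780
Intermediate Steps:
(125 - 99)*q(5) = (125 - 99)*(6*5) = 26*30 = 780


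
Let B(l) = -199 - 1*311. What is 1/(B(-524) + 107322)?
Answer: 1/106812 ≈ 9.3622e-6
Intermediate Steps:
B(l) = -510 (B(l) = -199 - 311 = -510)
1/(B(-524) + 107322) = 1/(-510 + 107322) = 1/106812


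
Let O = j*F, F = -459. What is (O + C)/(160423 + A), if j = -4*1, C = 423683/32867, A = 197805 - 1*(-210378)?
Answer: 2642065/812537974 ≈ 0.0032516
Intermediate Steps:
A = 408183 (A = 197805 + 210378 = 408183)
C = 18421/1429 (C = 423683*(1/32867) = 18421/1429 ≈ 12.891)
j = -4
O = 1836 (O = -4*(-459) = 1836)
(O + C)/(160423 + A) = (1836 + 18421/1429)/(160423 + 408183) = (2642065/1429)/568606 = (2642065/1429)*(1/568606) = 2642065/812537974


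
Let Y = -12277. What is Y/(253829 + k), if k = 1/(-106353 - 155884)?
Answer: -3219483649/66563355472 ≈ -0.048367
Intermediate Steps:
k = -1/262237 (k = 1/(-262237) = -1/262237 ≈ -3.8133e-6)
Y/(253829 + k) = -12277/(253829 - 1/262237) = -12277/66563355472/262237 = -12277*262237/66563355472 = -3219483649/66563355472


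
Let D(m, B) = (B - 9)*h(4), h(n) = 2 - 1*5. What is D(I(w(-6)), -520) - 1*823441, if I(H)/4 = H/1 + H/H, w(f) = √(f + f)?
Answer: -821854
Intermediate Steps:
h(n) = -3 (h(n) = 2 - 5 = -3)
w(f) = √2*√f (w(f) = √(2*f) = √2*√f)
I(H) = 4 + 4*H (I(H) = 4*(H/1 + H/H) = 4*(H*1 + 1) = 4*(H + 1) = 4*(1 + H) = 4 + 4*H)
D(m, B) = 27 - 3*B (D(m, B) = (B - 9)*(-3) = (-9 + B)*(-3) = 27 - 3*B)
D(I(w(-6)), -520) - 1*823441 = (27 - 3*(-520)) - 1*823441 = (27 + 1560) - 823441 = 1587 - 823441 = -821854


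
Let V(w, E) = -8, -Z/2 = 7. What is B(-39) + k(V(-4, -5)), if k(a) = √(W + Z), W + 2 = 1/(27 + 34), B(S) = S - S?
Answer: 5*I*√2379/61 ≈ 3.998*I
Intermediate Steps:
Z = -14 (Z = -2*7 = -14)
B(S) = 0
W = -121/61 (W = -2 + 1/(27 + 34) = -2 + 1/61 = -121/61 ≈ -1.9836)
k(a) = 5*I*√2379/61 (k(a) = √(-121/61 - 14) = √(-975/61) = 5*I*√2379/61)
B(-39) + k(V(-4, -5)) = 0 + 5*I*√2379/61 = 5*I*√2379/61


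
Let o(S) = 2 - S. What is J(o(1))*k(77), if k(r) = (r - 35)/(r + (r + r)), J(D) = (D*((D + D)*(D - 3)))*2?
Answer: -16/11 ≈ -1.4545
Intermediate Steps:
J(D) = 4*D²*(-3 + D) (J(D) = (D*((2*D)*(-3 + D)))*2 = (D*(2*D*(-3 + D)))*2 = (2*D²*(-3 + D))*2 = 4*D²*(-3 + D))
k(r) = (-35 + r)/(3*r) (k(r) = (-35 + r)/(r + 2*r) = (-35 + r)/((3*r)) = (-35 + r)*(1/(3*r)) = (-35 + r)/(3*r))
J(o(1))*k(77) = (4*(2 - 1*1)²*(-3 + (2 - 1*1)))*((⅓)*(-35 + 77)/77) = (4*(2 - 1)²*(-3 + (2 - 1)))*((⅓)*(1/77)*42) = (4*1²*(-3 + 1))*(2/11) = (4*1*(-2))*(2/11) = -8*2/11 = -16/11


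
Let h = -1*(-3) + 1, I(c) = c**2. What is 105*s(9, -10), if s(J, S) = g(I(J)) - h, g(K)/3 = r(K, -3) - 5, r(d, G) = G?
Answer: -2940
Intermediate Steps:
g(K) = -24 (g(K) = 3*(-3 - 5) = 3*(-8) = -24)
h = 4 (h = 3 + 1 = 4)
s(J, S) = -28 (s(J, S) = -24 - 1*4 = -24 - 4 = -28)
105*s(9, -10) = 105*(-28) = -2940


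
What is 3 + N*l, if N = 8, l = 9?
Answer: 75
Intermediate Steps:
3 + N*l = 3 + 8*9 = 3 + 72 = 75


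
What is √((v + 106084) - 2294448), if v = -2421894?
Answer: I*√4610258 ≈ 2147.2*I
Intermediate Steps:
√((v + 106084) - 2294448) = √((-2421894 + 106084) - 2294448) = √(-2315810 - 2294448) = √(-4610258) = I*√4610258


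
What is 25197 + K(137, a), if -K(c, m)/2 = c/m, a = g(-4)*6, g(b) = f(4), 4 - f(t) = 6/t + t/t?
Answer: 226499/9 ≈ 25167.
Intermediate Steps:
f(t) = 3 - 6/t (f(t) = 4 - (6/t + t/t) = 4 - (6/t + 1) = 4 - (1 + 6/t) = 4 + (-1 - 6/t) = 3 - 6/t)
g(b) = 3/2 (g(b) = 3 - 6/4 = 3 - 6*¼ = 3 - 3/2 = 3/2)
a = 9 (a = (3/2)*6 = 9)
K(c, m) = -2*c/m
25197 + K(137, a) = 25197 - 2*137/9 = 25197 - 2*137*⅑ = 25197 - 274/9 = 226499/9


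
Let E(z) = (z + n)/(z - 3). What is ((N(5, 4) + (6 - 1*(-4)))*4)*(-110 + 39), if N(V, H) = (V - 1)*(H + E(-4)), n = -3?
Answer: -8520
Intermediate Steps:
E(z) = 1 (E(z) = (z - 3)/(z - 3) = (-3 + z)/(-3 + z) = 1)
N(V, H) = (1 + H)*(-1 + V) (N(V, H) = (V - 1)*(H + 1) = (-1 + V)*(1 + H) = (1 + H)*(-1 + V))
((N(5, 4) + (6 - 1*(-4)))*4)*(-110 + 39) = (((-1 + 5 - 1*4 + 4*5) + (6 - 1*(-4)))*4)*(-110 + 39) = (((-1 + 5 - 4 + 20) + (6 + 4))*4)*(-71) = ((20 + 10)*4)*(-71) = (30*4)*(-71) = 120*(-71) = -8520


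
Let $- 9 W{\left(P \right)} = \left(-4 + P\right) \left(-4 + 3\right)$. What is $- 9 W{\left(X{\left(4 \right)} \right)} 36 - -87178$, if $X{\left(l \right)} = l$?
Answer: $87178$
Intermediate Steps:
$W{\left(P \right)} = - \frac{4}{9} + \frac{P}{9}$ ($W{\left(P \right)} = - \frac{\left(-4 + P\right) \left(-4 + 3\right)}{9} = - \frac{\left(-4 + P\right) \left(-1\right)}{9} = - \frac{4 - P}{9} = - \frac{4}{9} + \frac{P}{9}$)
$- 9 W{\left(X{\left(4 \right)} \right)} 36 - -87178 = - 9 \left(- \frac{4}{9} + \frac{1}{9} \cdot 4\right) 36 - -87178 = - 9 \left(- \frac{4}{9} + \frac{4}{9}\right) 36 + 87178 = \left(-9\right) 0 \cdot 36 + 87178 = 0 \cdot 36 + 87178 = 0 + 87178 = 87178$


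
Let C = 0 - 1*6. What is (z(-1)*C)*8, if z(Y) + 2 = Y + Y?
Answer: 192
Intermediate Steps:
C = -6 (C = 0 - 6 = -6)
z(Y) = -2 + 2*Y (z(Y) = -2 + (Y + Y) = -2 + 2*Y)
(z(-1)*C)*8 = ((-2 + 2*(-1))*(-6))*8 = ((-2 - 2)*(-6))*8 = -4*(-6)*8 = 24*8 = 192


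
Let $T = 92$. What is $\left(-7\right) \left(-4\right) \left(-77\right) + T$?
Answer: $-2064$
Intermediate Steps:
$\left(-7\right) \left(-4\right) \left(-77\right) + T = \left(-7\right) \left(-4\right) \left(-77\right) + 92 = 28 \left(-77\right) + 92 = -2156 + 92 = -2064$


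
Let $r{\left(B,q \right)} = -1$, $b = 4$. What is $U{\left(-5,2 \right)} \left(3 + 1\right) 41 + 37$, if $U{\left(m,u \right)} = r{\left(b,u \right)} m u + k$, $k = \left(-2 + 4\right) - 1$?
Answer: $1841$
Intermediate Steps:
$k = 1$ ($k = 2 - 1 = 1$)
$U{\left(m,u \right)} = 1 - m u$ ($U{\left(m,u \right)} = - m u + 1 = 1 - m u$)
$U{\left(-5,2 \right)} \left(3 + 1\right) 41 + 37 = \left(1 - \left(-5\right) 2\right) \left(3 + 1\right) 41 + 37 = \left(1 + 10\right) 4 \cdot 41 + 37 = 11 \cdot 4 \cdot 41 + 37 = 44 \cdot 41 + 37 = 1804 + 37 = 1841$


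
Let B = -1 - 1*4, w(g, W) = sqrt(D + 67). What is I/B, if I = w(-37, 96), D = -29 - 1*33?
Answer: -sqrt(5)/5 ≈ -0.44721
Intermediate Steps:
D = -62 (D = -29 - 33 = -62)
w(g, W) = sqrt(5) (w(g, W) = sqrt(-62 + 67) = sqrt(5))
I = sqrt(5) ≈ 2.2361
B = -5 (B = -1 - 4 = -5)
I/B = sqrt(5)/(-5) = -sqrt(5)/5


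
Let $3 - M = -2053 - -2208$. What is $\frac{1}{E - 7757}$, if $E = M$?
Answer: $- \frac{1}{7909} \approx -0.00012644$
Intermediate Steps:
$M = -152$ ($M = 3 - \left(-2053 - -2208\right) = 3 - \left(-2053 + 2208\right) = 3 - 155 = -152$)
$E = -152$
$\frac{1}{E - 7757} = \frac{1}{-152 - 7757} = \frac{1}{-7909} = - \frac{1}{7909}$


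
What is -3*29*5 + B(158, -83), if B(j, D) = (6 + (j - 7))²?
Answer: 24214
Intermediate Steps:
B(j, D) = (-1 + j)² (B(j, D) = (6 + (-7 + j))² = (-1 + j)²)
-3*29*5 + B(158, -83) = -3*29*5 + (-1 + 158)² = -87*5 + 157² = -435 + 24649 = 24214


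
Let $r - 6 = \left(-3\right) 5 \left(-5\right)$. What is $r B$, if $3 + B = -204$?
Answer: $-16767$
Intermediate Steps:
$B = -207$ ($B = -3 - 204 = -207$)
$r = 81$ ($r = 6 + \left(-3\right) 5 \left(-5\right) = 6 - -75 = 6 + 75 = 81$)
$r B = 81 \left(-207\right) = -16767$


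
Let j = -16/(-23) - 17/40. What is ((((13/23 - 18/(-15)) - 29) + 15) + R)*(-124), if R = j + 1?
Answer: 312697/230 ≈ 1359.6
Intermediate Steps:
j = 249/920 (j = -16*(-1/23) - 17*1/40 = 16/23 - 17/40 = 249/920 ≈ 0.27065)
R = 1169/920 (R = 249/920 + 1 = 1169/920 ≈ 1.2707)
((((13/23 - 18/(-15)) - 29) + 15) + R)*(-124) = ((((13/23 - 18/(-15)) - 29) + 15) + 1169/920)*(-124) = ((((13*(1/23) - 18*(-1/15)) - 29) + 15) + 1169/920)*(-124) = ((((13/23 + 6/5) - 29) + 15) + 1169/920)*(-124) = (((203/115 - 29) + 15) + 1169/920)*(-124) = ((-3132/115 + 15) + 1169/920)*(-124) = (-1407/115 + 1169/920)*(-124) = -10087/920*(-124) = 312697/230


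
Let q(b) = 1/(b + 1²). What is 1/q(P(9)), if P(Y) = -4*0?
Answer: 1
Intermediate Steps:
P(Y) = 0
q(b) = 1/(1 + b) (q(b) = 1/(b + 1) = 1/(1 + b))
1/q(P(9)) = 1/(1/(1 + 0)) = 1/(1/1) = 1/1 = 1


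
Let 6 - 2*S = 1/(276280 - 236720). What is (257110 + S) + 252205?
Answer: 40297240159/79120 ≈ 5.0932e+5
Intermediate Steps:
S = 237359/79120 (S = 3 - 1/(2*(276280 - 236720)) = 3 - ½/39560 = 3 - ½*1/39560 = 3 - 1/79120 = 237359/79120 ≈ 3.0000)
(257110 + S) + 252205 = (257110 + 237359/79120) + 252205 = 20342780559/79120 + 252205 = 40297240159/79120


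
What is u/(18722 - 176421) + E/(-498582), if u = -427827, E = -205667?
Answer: 35105760221/11232268974 ≈ 3.1254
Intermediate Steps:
u/(18722 - 176421) + E/(-498582) = -427827/(18722 - 176421) - 205667/(-498582) = -427827/(-157699) - 205667*(-1/498582) = -427827*(-1/157699) + 29381/71226 = 427827/157699 + 29381/71226 = 35105760221/11232268974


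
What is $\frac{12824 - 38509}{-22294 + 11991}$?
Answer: $\frac{25685}{10303} \approx 2.493$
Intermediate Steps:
$\frac{12824 - 38509}{-22294 + 11991} = - \frac{25685}{-10303} = \left(-25685\right) \left(- \frac{1}{10303}\right) = \frac{25685}{10303}$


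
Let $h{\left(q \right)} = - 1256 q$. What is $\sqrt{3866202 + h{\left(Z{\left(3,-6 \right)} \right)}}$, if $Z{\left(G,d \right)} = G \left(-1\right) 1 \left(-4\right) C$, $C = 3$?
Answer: $3 \sqrt{424554} \approx 1954.7$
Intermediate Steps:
$Z{\left(G,d \right)} = 12 G$ ($Z{\left(G,d \right)} = G \left(-1\right) 1 \left(-4\right) 3 = - G \left(\left(-4\right) 3\right) = - G \left(-12\right) = 12 G$)
$\sqrt{3866202 + h{\left(Z{\left(3,-6 \right)} \right)}} = \sqrt{3866202 - 1256 \cdot 12 \cdot 3} = \sqrt{3866202 - 45216} = \sqrt{3820986} = 3 \sqrt{424554}$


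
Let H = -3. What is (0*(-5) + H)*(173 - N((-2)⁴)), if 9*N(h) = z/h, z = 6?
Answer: -4151/8 ≈ -518.88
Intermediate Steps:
N(h) = 2/(3*h) (N(h) = (6/h)/9 = 2/(3*h))
(0*(-5) + H)*(173 - N((-2)⁴)) = (0*(-5) - 3)*(173 - 2/(3*((-2)⁴))) = (0 - 3)*(173 - 2/(3*16)) = -3*(173 - 2/(3*16)) = -3*(173 - 1*1/24) = -3*(173 - 1/24) = -3*4151/24 = -4151/8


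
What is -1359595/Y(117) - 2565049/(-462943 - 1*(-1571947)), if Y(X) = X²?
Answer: -39561775619/389260404 ≈ -101.63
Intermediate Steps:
-1359595/Y(117) - 2565049/(-462943 - 1*(-1571947)) = -1359595/(117²) - 2565049/(-462943 - 1*(-1571947)) = -1359595/13689 - 2565049/(-462943 + 1571947) = -1359595*1/13689 - 2565049/1109004 = -1359595/13689 - 2565049*1/1109004 = -1359595/13689 - 2565049/1109004 = -39561775619/389260404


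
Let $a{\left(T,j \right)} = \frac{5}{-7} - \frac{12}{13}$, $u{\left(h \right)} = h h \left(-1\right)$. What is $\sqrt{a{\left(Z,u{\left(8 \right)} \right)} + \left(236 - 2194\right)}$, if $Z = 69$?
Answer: $\frac{i \sqrt{16227757}}{91} \approx 44.268 i$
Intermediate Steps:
$u{\left(h \right)} = - h^{2}$ ($u{\left(h \right)} = h^{2} \left(-1\right) = - h^{2}$)
$a{\left(T,j \right)} = - \frac{149}{91}$ ($a{\left(T,j \right)} = 5 \left(- \frac{1}{7}\right) - \frac{12}{13} = - \frac{5}{7} - \frac{12}{13} = - \frac{149}{91}$)
$\sqrt{a{\left(Z,u{\left(8 \right)} \right)} + \left(236 - 2194\right)} = \sqrt{- \frac{149}{91} + \left(236 - 2194\right)} = \sqrt{- \frac{149}{91} - 1958} = \sqrt{- \frac{178327}{91}} = \frac{i \sqrt{16227757}}{91}$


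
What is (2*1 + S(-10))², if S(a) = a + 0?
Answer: 64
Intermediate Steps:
S(a) = a
(2*1 + S(-10))² = (2*1 - 10)² = (2 - 10)² = (-8)² = 64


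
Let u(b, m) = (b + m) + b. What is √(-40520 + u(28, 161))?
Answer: I*√40303 ≈ 200.76*I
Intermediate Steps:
u(b, m) = m + 2*b
√(-40520 + u(28, 161)) = √(-40520 + (161 + 2*28)) = √(-40520 + (161 + 56)) = √(-40520 + 217) = √(-40303) = I*√40303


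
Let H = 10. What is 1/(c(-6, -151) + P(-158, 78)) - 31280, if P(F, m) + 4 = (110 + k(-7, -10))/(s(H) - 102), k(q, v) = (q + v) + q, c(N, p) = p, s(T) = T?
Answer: -224371486/7173 ≈ -31280.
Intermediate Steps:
k(q, v) = v + 2*q
P(F, m) = -227/46 (P(F, m) = -4 + (110 + (-10 + 2*(-7)))/(10 - 102) = -4 + (110 + (-10 - 14))/(-92) = -4 + (110 - 24)*(-1/92) = -4 + 86*(-1/92) = -4 - 43/46 = -227/46)
1/(c(-6, -151) + P(-158, 78)) - 31280 = 1/(-151 - 227/46) - 31280 = 1/(-7173/46) - 31280 = -46/7173 - 31280 = -224371486/7173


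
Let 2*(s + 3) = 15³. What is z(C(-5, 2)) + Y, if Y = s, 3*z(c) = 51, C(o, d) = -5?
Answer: 3403/2 ≈ 1701.5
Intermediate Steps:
s = 3369/2 (s = -3 + (½)*15³ = -3 + (½)*3375 = -3 + 3375/2 = 3369/2 ≈ 1684.5)
z(c) = 17 (z(c) = (⅓)*51 = 17)
Y = 3369/2 ≈ 1684.5
z(C(-5, 2)) + Y = 17 + 3369/2 = 3403/2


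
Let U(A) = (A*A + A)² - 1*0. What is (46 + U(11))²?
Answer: 305200900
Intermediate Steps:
U(A) = (A + A²)² (U(A) = (A² + A)² + 0 = (A + A²)² + 0 = (A + A²)²)
(46 + U(11))² = (46 + 11²*(1 + 11)²)² = (46 + 121*12²)² = (46 + 121*144)² = (46 + 17424)² = 17470² = 305200900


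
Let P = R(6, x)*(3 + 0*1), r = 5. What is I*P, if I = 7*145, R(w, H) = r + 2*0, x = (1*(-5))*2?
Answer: 15225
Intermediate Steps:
x = -10 (x = -5*2 = -10)
R(w, H) = 5 (R(w, H) = 5 + 2*0 = 5 + 0 = 5)
I = 1015
P = 15 (P = 5*(3 + 0*1) = 5*(3 + 0) = 5*3 = 15)
I*P = 1015*15 = 15225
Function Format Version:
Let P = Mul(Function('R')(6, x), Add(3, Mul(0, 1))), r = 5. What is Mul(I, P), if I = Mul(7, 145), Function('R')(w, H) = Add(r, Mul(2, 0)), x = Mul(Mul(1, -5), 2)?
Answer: 15225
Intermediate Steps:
x = -10 (x = Mul(-5, 2) = -10)
Function('R')(w, H) = 5 (Function('R')(w, H) = Add(5, Mul(2, 0)) = Add(5, 0) = 5)
I = 1015
P = 15 (P = Mul(5, Add(3, Mul(0, 1))) = Mul(5, Add(3, 0)) = Mul(5, 3) = 15)
Mul(I, P) = Mul(1015, 15) = 15225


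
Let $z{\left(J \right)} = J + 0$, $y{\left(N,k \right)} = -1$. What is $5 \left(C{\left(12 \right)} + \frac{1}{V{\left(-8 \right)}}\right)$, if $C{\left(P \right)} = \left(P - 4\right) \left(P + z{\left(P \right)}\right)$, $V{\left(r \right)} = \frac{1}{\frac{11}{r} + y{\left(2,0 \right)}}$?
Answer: $\frac{7585}{8} \approx 948.13$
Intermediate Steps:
$V{\left(r \right)} = \frac{1}{-1 + \frac{11}{r}}$ ($V{\left(r \right)} = \frac{1}{\frac{11}{r} - 1} = \frac{1}{-1 + \frac{11}{r}}$)
$z{\left(J \right)} = J$
$C{\left(P \right)} = 2 P \left(-4 + P\right)$ ($C{\left(P \right)} = \left(P - 4\right) \left(P + P\right) = \left(-4 + P\right) 2 P = 2 P \left(-4 + P\right)$)
$5 \left(C{\left(12 \right)} + \frac{1}{V{\left(-8 \right)}}\right) = 5 \left(2 \cdot 12 \left(-4 + 12\right) + \frac{1}{\left(-8\right) \frac{1}{11 - -8}}\right) = 5 \left(2 \cdot 12 \cdot 8 + \frac{1}{\left(-8\right) \frac{1}{11 + 8}}\right) = 5 \left(192 + \frac{1}{\left(-8\right) \frac{1}{19}}\right) = 5 \left(192 + \frac{1}{- \frac{8}{19}}\right) = 5 \left(192 - \frac{19}{8}\right) = 5 \cdot \frac{1517}{8} = \frac{7585}{8}$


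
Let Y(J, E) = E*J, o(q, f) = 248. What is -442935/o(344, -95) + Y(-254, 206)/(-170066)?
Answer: -1214761409/680264 ≈ -1785.7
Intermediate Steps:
-442935/o(344, -95) + Y(-254, 206)/(-170066) = -442935/248 + (206*(-254))/(-170066) = -442935*1/248 - 52324*(-1/170066) = -442935/248 + 26162/85033 = -1214761409/680264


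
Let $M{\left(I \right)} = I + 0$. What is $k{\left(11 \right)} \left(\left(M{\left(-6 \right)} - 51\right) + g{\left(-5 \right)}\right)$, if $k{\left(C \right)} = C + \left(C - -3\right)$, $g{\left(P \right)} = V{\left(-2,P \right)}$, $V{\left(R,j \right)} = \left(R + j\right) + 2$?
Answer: $-1550$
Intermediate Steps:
$M{\left(I \right)} = I$
$V{\left(R,j \right)} = 2 + R + j$
$g{\left(P \right)} = P$ ($g{\left(P \right)} = 2 - 2 + P = P$)
$k{\left(C \right)} = 3 + 2 C$ ($k{\left(C \right)} = C + \left(C + 3\right) = C + \left(3 + C\right) = 3 + 2 C$)
$k{\left(11 \right)} \left(\left(M{\left(-6 \right)} - 51\right) + g{\left(-5 \right)}\right) = \left(3 + 2 \cdot 11\right) \left(\left(-6 - 51\right) - 5\right) = \left(3 + 22\right) \left(\left(-6 - 51\right) - 5\right) = 25 \left(-57 - 5\right) = 25 \left(-62\right) = -1550$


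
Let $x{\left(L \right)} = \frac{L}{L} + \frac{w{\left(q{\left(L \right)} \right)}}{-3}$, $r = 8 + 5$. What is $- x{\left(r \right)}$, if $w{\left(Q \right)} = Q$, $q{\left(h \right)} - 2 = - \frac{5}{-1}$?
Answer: $\frac{4}{3} \approx 1.3333$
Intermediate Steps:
$q{\left(h \right)} = 7$ ($q{\left(h \right)} = 2 - \frac{5}{-1} = 2 - -5 = 2 + 5 = 7$)
$r = 13$
$x{\left(L \right)} = - \frac{4}{3}$ ($x{\left(L \right)} = \frac{L}{L} + \frac{7}{-3} = 1 + 7 \left(- \frac{1}{3}\right) = 1 - \frac{7}{3} = - \frac{4}{3}$)
$- x{\left(r \right)} = \left(-1\right) \left(- \frac{4}{3}\right) = \frac{4}{3}$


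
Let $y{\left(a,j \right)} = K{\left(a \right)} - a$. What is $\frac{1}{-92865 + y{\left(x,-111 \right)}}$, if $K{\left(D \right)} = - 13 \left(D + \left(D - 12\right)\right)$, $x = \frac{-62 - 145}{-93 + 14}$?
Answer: $- \frac{79}{7329600} \approx -1.0778 \cdot 10^{-5}$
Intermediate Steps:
$x = \frac{207}{79}$ ($x = - \frac{207}{-79} = \left(-207\right) \left(- \frac{1}{79}\right) = \frac{207}{79} \approx 2.6203$)
$K{\left(D \right)} = 156 - 26 D$ ($K{\left(D \right)} = - 13 \left(D + \left(D - 12\right)\right) = - 13 \left(D + \left(-12 + D\right)\right) = - 13 \left(-12 + 2 D\right) = 156 - 26 D$)
$y{\left(a,j \right)} = 156 - 27 a$ ($y{\left(a,j \right)} = \left(156 - 26 a\right) - a = 156 - 27 a$)
$\frac{1}{-92865 + y{\left(x,-111 \right)}} = \frac{1}{-92865 + \left(156 - \frac{5589}{79}\right)} = \frac{1}{-92865 + \frac{6735}{79}} = \frac{1}{- \frac{7329600}{79}} = - \frac{79}{7329600}$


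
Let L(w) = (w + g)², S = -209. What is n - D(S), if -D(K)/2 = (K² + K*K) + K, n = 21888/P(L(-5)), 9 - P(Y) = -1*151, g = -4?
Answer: 872214/5 ≈ 1.7444e+5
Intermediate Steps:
L(w) = (-4 + w)² (L(w) = (w - 4)² = (-4 + w)²)
P(Y) = 160 (P(Y) = 9 - (-1)*151 = 9 - 1*(-151) = 9 + 151 = 160)
n = 684/5 (n = 21888/160 = 21888*(1/160) = 684/5 ≈ 136.80)
D(K) = -4*K² - 2*K (D(K) = -2*((K² + K*K) + K) = -2*((K² + K²) + K) = -2*(2*K² + K) = -2*(K + 2*K²) = -4*K² - 2*K)
n - D(S) = 684/5 - (-2)*(-209)*(1 + 2*(-209)) = 684/5 - (-2)*(-209)*(1 - 418) = 684/5 - (-2)*(-209)*(-417) = 684/5 - 1*(-174306) = 684/5 + 174306 = 872214/5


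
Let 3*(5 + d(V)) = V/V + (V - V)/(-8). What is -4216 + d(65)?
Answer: -12662/3 ≈ -4220.7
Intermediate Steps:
d(V) = -14/3 (d(V) = -5 + (V/V + (V - V)/(-8))/3 = -5 + (1 + 0*(-1/8))/3 = -5 + (1 + 0)/3 = -5 + (1/3)*1 = -5 + 1/3 = -14/3)
-4216 + d(65) = -4216 - 14/3 = -12662/3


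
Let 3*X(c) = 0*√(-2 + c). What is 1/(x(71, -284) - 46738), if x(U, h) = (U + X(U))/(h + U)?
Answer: -3/140215 ≈ -2.1396e-5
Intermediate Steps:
X(c) = 0 (X(c) = (0*√(-2 + c))/3 = (⅓)*0 = 0)
x(U, h) = U/(U + h) (x(U, h) = (U + 0)/(h + U) = U/(U + h))
1/(x(71, -284) - 46738) = 1/(71/(71 - 284) - 46738) = 1/(71/(-213) - 46738) = 1/(71*(-1/213) - 46738) = 1/(-⅓ - 46738) = 1/(-140215/3) = -3/140215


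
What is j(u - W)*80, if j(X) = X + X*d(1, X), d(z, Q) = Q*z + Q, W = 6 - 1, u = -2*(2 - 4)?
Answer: 80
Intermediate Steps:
u = 4 (u = -2*(-2) = 4)
W = 5
d(z, Q) = Q + Q*z
j(X) = X + 2*X**2 (j(X) = X + X*(X*(1 + 1)) = X + X*(X*2) = X + X*(2*X) = X + 2*X**2)
j(u - W)*80 = ((4 - 1*5)*(1 + 2*(4 - 1*5)))*80 = ((4 - 5)*(1 + 2*(4 - 5)))*80 = -(1 + 2*(-1))*80 = -(1 - 2)*80 = -1*(-1)*80 = 1*80 = 80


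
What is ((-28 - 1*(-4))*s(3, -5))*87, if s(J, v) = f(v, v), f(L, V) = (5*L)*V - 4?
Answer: -252648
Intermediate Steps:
f(L, V) = -4 + 5*L*V (f(L, V) = 5*L*V - 4 = -4 + 5*L*V)
s(J, v) = -4 + 5*v**2 (s(J, v) = -4 + 5*v*v = -4 + 5*v**2)
((-28 - 1*(-4))*s(3, -5))*87 = ((-28 - 1*(-4))*(-4 + 5*(-5)**2))*87 = ((-28 + 4)*(-4 + 5*25))*87 = -24*(-4 + 125)*87 = -24*121*87 = -2904*87 = -252648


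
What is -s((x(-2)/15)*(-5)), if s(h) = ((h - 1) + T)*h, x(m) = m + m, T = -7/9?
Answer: 16/27 ≈ 0.59259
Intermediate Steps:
T = -7/9 (T = -7*⅑ = -7/9 ≈ -0.77778)
x(m) = 2*m
s(h) = h*(-16/9 + h) (s(h) = ((h - 1) - 7/9)*h = ((-1 + h) - 7/9)*h = (-16/9 + h)*h = h*(-16/9 + h))
-s((x(-2)/15)*(-5)) = -((2*(-2))/15)*(-5)*(-16 + 9*(((2*(-2))/15)*(-5)))/9 = --4*1/15*(-5)*(-16 + 9*(-4*1/15*(-5)))/9 = -(-4/15*(-5))*(-16 + 9*(-4/15*(-5)))/9 = -4*(-16 + 9*(4/3))/(9*3) = -4*(-16 + 12)/(9*3) = -4*(-4)/(9*3) = -1*(-16/27) = 16/27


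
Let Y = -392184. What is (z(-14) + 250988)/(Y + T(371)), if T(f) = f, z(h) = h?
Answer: -250974/391813 ≈ -0.64054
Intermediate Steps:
(z(-14) + 250988)/(Y + T(371)) = (-14 + 250988)/(-392184 + 371) = 250974/(-391813) = 250974*(-1/391813) = -250974/391813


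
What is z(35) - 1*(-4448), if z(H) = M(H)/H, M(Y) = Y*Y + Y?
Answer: 4484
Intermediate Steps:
M(Y) = Y + Y² (M(Y) = Y² + Y = Y + Y²)
z(H) = 1 + H (z(H) = (H*(1 + H))/H = 1 + H)
z(35) - 1*(-4448) = (1 + 35) - 1*(-4448) = 36 + 4448 = 4484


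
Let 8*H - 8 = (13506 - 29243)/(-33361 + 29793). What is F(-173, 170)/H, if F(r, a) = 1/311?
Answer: 28544/13771391 ≈ 0.0020727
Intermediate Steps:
F(r, a) = 1/311
H = 44281/28544 (H = 1 + ((13506 - 29243)/(-33361 + 29793))/8 = 1 + (-15737/(-3568))/8 = 1 + (-15737*(-1/3568))/8 = 1 + (⅛)*(15737/3568) = 1 + 15737/28544 = 44281/28544 ≈ 1.5513)
F(-173, 170)/H = 1/(311*(44281/28544)) = (1/311)*(28544/44281) = 28544/13771391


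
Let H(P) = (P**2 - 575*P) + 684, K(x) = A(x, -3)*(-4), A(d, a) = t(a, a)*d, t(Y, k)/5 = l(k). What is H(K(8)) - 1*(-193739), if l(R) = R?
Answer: 148823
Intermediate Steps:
t(Y, k) = 5*k
A(d, a) = 5*a*d (A(d, a) = (5*a)*d = 5*a*d)
K(x) = 60*x (K(x) = (5*(-3)*x)*(-4) = -15*x*(-4) = 60*x)
H(P) = 684 + P**2 - 575*P
H(K(8)) - 1*(-193739) = (684 + (60*8)**2 - 34500*8) - 1*(-193739) = (684 + 480**2 - 575*480) + 193739 = (684 + 230400 - 276000) + 193739 = -44916 + 193739 = 148823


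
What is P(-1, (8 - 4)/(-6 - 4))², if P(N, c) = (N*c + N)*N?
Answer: 9/25 ≈ 0.36000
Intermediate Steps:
P(N, c) = N*(N + N*c) (P(N, c) = (N + N*c)*N = N*(N + N*c))
P(-1, (8 - 4)/(-6 - 4))² = ((-1)²*(1 + (8 - 4)/(-6 - 4)))² = (1*(1 + 4/(-10)))² = (1*(1 + 4*(-⅒)))² = (1*(1 - ⅖))² = (1*(⅗))² = (⅗)² = 9/25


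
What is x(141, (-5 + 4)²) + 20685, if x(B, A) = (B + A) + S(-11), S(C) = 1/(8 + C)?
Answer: 62480/3 ≈ 20827.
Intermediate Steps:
x(B, A) = -⅓ + A + B (x(B, A) = (B + A) + 1/(8 - 11) = (A + B) + 1/(-3) = (A + B) - ⅓ = -⅓ + A + B)
x(141, (-5 + 4)²) + 20685 = (-⅓ + (-5 + 4)² + 141) + 20685 = (-⅓ + (-1)² + 141) + 20685 = (-⅓ + 1 + 141) + 20685 = 425/3 + 20685 = 62480/3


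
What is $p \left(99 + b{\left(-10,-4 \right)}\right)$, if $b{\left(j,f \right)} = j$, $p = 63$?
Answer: $5607$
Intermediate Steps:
$p \left(99 + b{\left(-10,-4 \right)}\right) = 63 \left(99 - 10\right) = 63 \cdot 89 = 5607$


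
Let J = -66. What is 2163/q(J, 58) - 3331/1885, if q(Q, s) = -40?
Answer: -842099/15080 ≈ -55.842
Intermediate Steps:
2163/q(J, 58) - 3331/1885 = 2163/(-40) - 3331/1885 = 2163*(-1/40) - 3331*1/1885 = -2163/40 - 3331/1885 = -842099/15080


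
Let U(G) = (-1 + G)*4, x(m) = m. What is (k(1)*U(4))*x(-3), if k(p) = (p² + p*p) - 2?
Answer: 0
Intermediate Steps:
k(p) = -2 + 2*p² (k(p) = (p² + p²) - 2 = 2*p² - 2 = -2 + 2*p²)
U(G) = -4 + 4*G
(k(1)*U(4))*x(-3) = ((-2 + 2*1²)*(-4 + 4*4))*(-3) = ((-2 + 2*1)*(-4 + 16))*(-3) = ((-2 + 2)*12)*(-3) = (0*12)*(-3) = 0*(-3) = 0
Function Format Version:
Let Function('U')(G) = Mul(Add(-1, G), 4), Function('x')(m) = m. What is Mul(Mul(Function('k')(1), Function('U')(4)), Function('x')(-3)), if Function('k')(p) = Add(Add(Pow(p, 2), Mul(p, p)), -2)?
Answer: 0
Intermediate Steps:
Function('k')(p) = Add(-2, Mul(2, Pow(p, 2))) (Function('k')(p) = Add(Add(Pow(p, 2), Pow(p, 2)), -2) = Add(Mul(2, Pow(p, 2)), -2) = Add(-2, Mul(2, Pow(p, 2))))
Function('U')(G) = Add(-4, Mul(4, G))
Mul(Mul(Function('k')(1), Function('U')(4)), Function('x')(-3)) = Mul(Mul(Add(-2, Mul(2, Pow(1, 2))), Add(-4, Mul(4, 4))), -3) = Mul(Mul(Add(-2, Mul(2, 1)), Add(-4, 16)), -3) = Mul(Mul(Add(-2, 2), 12), -3) = Mul(Mul(0, 12), -3) = Mul(0, -3) = 0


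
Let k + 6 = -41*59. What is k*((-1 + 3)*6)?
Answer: -29100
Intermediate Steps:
k = -2425 (k = -6 - 41*59 = -6 - 2419 = -2425)
k*((-1 + 3)*6) = -2425*(-1 + 3)*6 = -4850*6 = -2425*12 = -29100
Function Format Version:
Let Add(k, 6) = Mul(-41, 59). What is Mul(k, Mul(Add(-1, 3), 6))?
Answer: -29100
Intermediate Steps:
k = -2425 (k = Add(-6, Mul(-41, 59)) = Add(-6, -2419) = -2425)
Mul(k, Mul(Add(-1, 3), 6)) = Mul(-2425, Mul(Add(-1, 3), 6)) = Mul(-2425, Mul(2, 6)) = Mul(-2425, 12) = -29100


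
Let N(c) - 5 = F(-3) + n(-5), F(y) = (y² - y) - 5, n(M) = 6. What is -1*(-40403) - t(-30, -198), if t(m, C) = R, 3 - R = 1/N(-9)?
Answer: 727201/18 ≈ 40400.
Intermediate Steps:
F(y) = -5 + y² - y
N(c) = 18 (N(c) = 5 + ((-5 + (-3)² - 1*(-3)) + 6) = 5 + ((-5 + 9 + 3) + 6) = 5 + (7 + 6) = 5 + 13 = 18)
R = 53/18 (R = 3 - 1/18 = 53/18 ≈ 2.9444)
t(m, C) = 53/18
-1*(-40403) - t(-30, -198) = -1*(-40403) - 1*53/18 = 40403 - 53/18 = 727201/18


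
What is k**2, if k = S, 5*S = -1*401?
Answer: 160801/25 ≈ 6432.0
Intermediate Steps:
S = -401/5 (S = (-1*401)/5 = (1/5)*(-401) = -401/5 ≈ -80.200)
k = -401/5 ≈ -80.200
k**2 = (-401/5)**2 = 160801/25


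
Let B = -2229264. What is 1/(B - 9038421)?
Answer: -1/11267685 ≈ -8.8749e-8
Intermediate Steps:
1/(B - 9038421) = 1/(-2229264 - 9038421) = 1/(-11267685) = -1/11267685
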